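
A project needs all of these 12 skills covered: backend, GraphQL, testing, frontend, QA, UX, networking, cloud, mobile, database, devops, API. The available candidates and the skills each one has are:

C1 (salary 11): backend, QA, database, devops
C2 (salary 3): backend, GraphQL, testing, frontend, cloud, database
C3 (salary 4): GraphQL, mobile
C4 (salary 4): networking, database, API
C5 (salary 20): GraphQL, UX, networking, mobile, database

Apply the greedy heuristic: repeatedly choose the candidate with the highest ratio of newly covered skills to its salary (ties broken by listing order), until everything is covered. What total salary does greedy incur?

42

Pick 1: C2 adds 6 new (backend, GraphQL, testing, frontend, cloud, database) at salary 3 (ratio 6/3).
Pick 2: C4 adds 2 new (networking, API) at salary 4 (ratio 2/4).
Pick 3: C3 adds 1 new (mobile) at salary 4 (ratio 1/4).
Pick 4: C1 adds 2 new (QA, devops) at salary 11 (ratio 2/11).
Pick 5: C5 adds 1 new (UX) at salary 20 (ratio 1/20).
Greedy total salary: 3 + 4 + 4 + 11 + 20 = 42. (The true optimum is 38, so greedy overshoots here.)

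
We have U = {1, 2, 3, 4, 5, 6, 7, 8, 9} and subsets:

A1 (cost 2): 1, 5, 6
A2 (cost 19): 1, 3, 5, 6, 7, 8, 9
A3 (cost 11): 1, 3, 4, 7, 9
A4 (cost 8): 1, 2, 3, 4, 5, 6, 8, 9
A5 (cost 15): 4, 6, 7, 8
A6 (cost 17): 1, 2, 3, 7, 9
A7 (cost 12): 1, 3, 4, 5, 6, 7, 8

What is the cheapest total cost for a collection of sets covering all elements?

19

A3, A4 cover every element at cost 11 + 8 = 19.
Any cover uses at least 2 sets; among all covering selections none totals below 19.
Greedy by coverage-per-cost would pick A1, A4, A3 for 21 — worse than the optimum 19.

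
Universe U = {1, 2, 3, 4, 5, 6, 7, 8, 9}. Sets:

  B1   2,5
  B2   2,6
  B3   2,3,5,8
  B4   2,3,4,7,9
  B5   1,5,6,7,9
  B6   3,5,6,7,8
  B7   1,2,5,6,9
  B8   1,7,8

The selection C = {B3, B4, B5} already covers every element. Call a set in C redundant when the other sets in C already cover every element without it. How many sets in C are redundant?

0

Drop B3: 8 uncovered — not redundant.
Drop B4: 4 uncovered — not redundant.
Drop B5: 1, 6 uncovered — not redundant.
None of the sets in C is redundant.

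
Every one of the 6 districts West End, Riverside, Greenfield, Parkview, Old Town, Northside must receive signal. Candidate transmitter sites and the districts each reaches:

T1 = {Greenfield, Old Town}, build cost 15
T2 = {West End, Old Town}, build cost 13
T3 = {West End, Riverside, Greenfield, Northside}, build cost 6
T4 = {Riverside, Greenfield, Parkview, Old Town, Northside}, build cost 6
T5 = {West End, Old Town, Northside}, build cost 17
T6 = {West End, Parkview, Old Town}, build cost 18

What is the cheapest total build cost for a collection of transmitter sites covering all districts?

T3, T4 cover every district at build cost 6 + 6 = 12.
Any cover uses at least 2 transmitter sites; among all covering selections none totals below 12.

12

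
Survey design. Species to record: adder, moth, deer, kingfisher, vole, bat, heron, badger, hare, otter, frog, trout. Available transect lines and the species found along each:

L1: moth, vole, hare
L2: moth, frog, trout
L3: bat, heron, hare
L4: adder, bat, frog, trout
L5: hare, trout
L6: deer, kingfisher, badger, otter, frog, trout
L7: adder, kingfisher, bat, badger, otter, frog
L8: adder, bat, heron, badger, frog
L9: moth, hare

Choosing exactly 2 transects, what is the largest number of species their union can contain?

9

Choosing L1, L6 covers {moth, deer, kingfisher, vole, badger, hare, otter, frog, trout} — 9 species.
No choice of 2 transects does better; here adder, bat, heron are left uncovered.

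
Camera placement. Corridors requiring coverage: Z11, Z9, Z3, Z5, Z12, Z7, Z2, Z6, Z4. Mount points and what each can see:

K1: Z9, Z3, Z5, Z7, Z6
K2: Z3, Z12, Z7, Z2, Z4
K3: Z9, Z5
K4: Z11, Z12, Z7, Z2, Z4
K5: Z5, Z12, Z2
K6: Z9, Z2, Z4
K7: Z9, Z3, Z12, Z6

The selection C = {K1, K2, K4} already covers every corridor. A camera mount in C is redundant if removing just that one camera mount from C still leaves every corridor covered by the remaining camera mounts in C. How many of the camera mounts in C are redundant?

1

Drop K1: Z9, Z5, Z6 uncovered — not redundant.
Drop K2: the rest still cover every corridor — redundant.
Drop K4: Z11 uncovered — not redundant.
1 redundant: K2.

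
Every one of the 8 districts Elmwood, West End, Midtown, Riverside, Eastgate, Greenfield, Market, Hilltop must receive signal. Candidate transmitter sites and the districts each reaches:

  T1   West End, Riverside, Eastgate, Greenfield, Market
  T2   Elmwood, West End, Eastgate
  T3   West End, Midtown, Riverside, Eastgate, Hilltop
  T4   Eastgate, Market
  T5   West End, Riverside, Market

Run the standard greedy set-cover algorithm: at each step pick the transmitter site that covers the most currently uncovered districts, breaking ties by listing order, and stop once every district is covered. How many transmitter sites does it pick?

Pick 1: T1 covers 5 new districts (West End, Riverside, Eastgate, Greenfield, Market).
Pick 2: T3 covers 2 new districts (Midtown, Hilltop).
Pick 3: T2 covers 1 new districts (Elmwood).
Greedy uses 3 transmitter sites.

3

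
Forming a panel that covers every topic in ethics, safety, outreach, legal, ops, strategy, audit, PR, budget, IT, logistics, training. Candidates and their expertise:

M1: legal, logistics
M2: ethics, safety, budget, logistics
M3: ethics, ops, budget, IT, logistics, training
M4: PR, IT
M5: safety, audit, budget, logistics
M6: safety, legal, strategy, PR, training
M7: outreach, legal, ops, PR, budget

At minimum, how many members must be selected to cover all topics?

4

M3, M5, M6, M7 together cover {ethics, safety, outreach, legal, ops, strategy, audit, PR, budget, IT, logistics, training} — every topic.
No 3 of the 7 members cover everything (all 35 triples fall short), so 4 is minimum.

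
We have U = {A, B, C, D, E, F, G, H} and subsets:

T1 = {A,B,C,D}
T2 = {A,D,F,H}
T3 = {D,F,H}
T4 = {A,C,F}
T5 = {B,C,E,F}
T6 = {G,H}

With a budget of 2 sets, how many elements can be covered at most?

Choosing T2, T5 covers {A, B, C, D, E, F, H} — 7 elements.
No choice of 2 sets does better; here G is left uncovered.

7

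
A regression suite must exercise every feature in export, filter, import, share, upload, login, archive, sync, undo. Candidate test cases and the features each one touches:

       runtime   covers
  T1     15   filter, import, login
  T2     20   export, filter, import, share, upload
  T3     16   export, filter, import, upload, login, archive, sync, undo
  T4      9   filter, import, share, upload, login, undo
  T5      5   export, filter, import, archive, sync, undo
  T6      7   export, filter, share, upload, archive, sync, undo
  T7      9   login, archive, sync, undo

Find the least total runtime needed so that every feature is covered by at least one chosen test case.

14

T4, T5 cover every feature at runtime 9 + 5 = 14.
Any cover uses at least 2 test cases; among all covering selections none totals below 14.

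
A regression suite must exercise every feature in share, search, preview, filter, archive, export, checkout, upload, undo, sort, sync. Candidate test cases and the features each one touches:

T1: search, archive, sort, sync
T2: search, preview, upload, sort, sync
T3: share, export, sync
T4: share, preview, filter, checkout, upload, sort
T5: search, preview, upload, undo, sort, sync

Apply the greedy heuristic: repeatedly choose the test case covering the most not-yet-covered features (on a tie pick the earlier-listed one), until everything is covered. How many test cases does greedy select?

Pick 1: T4 covers 6 new features (share, preview, filter, checkout, upload, sort).
Pick 2: T1 covers 3 new features (search, archive, sync).
Pick 3: T3 covers 1 new features (export).
Pick 4: T5 covers 1 new features (undo).
Greedy uses 4 test cases.

4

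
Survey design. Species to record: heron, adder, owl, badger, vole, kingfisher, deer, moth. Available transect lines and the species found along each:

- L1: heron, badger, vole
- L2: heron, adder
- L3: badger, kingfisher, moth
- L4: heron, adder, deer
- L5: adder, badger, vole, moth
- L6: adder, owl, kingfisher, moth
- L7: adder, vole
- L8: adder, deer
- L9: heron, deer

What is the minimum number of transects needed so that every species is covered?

L1, L4, L6 together cover {heron, adder, owl, badger, vole, kingfisher, deer, moth} — every species.
No 2 of the 9 transects cover everything (all 36 pairs fall short), so 3 is minimum.

3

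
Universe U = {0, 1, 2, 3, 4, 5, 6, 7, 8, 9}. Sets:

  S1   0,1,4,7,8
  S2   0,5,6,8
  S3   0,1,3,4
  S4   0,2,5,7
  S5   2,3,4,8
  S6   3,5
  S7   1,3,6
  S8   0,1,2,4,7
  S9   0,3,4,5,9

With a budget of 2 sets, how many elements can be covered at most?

Choosing S1, S9 covers {0, 1, 3, 4, 5, 7, 8, 9} — 8 elements.
No choice of 2 sets does better; here 2, 6 are left uncovered.

8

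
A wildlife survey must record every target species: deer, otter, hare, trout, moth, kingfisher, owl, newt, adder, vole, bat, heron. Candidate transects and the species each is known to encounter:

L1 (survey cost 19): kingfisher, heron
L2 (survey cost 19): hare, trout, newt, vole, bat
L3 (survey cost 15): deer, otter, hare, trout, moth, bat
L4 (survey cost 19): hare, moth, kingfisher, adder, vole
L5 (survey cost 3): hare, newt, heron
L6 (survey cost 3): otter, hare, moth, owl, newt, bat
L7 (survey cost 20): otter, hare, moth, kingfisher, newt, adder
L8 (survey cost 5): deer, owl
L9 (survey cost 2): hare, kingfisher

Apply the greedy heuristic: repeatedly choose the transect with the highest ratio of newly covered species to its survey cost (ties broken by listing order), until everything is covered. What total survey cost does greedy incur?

Pick 1: L6 adds 6 new (otter, hare, moth, owl, newt, bat) at survey cost 3 (ratio 6/3).
Pick 2: L9 adds 1 new (kingfisher) at survey cost 2 (ratio 1/2).
Pick 3: L5 adds 1 new (heron) at survey cost 3 (ratio 1/3).
Pick 4: L8 adds 1 new (deer) at survey cost 5 (ratio 1/5).
Pick 5: L2 adds 2 new (trout, vole) at survey cost 19 (ratio 2/19).
Pick 6: L4 adds 1 new (adder) at survey cost 19 (ratio 1/19).
Greedy total survey cost: 3 + 2 + 3 + 5 + 19 + 19 = 51. (The true optimum is 40, so greedy overshoots here.)

51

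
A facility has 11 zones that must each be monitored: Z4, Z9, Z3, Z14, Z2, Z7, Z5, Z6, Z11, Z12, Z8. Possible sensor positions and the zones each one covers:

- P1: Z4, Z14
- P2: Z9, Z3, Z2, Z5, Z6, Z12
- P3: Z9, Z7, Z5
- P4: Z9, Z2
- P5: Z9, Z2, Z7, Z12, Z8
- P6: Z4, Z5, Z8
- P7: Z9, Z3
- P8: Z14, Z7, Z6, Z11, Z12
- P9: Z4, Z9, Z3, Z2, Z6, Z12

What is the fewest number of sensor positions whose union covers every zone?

P2, P6, P8 together cover {Z4, Z9, Z3, Z14, Z2, Z7, Z5, Z6, Z11, Z12, Z8} — every zone.
No 2 of the 9 sensor positions cover everything (all 36 pairs fall short), so 3 is minimum.

3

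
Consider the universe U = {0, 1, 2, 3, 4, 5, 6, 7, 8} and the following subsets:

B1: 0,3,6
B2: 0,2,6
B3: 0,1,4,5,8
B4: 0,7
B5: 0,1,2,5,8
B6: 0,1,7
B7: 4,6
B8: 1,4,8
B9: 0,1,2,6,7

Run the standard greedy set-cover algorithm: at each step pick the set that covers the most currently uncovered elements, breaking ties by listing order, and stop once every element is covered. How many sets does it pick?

Pick 1: B3 covers 5 new elements (0, 1, 4, 5, 8).
Pick 2: B9 covers 3 new elements (2, 6, 7).
Pick 3: B1 covers 1 new elements (3).
Greedy uses 3 sets.

3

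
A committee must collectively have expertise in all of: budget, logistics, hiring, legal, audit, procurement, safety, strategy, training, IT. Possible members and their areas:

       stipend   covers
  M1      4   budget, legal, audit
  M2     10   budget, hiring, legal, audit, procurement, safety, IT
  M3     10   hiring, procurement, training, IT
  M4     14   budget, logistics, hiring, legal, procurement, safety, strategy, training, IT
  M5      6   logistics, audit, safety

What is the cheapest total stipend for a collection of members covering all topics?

M1, M4 cover every topic at stipend 4 + 14 = 18.
Any cover uses at least 2 members; among all covering selections none totals below 18.

18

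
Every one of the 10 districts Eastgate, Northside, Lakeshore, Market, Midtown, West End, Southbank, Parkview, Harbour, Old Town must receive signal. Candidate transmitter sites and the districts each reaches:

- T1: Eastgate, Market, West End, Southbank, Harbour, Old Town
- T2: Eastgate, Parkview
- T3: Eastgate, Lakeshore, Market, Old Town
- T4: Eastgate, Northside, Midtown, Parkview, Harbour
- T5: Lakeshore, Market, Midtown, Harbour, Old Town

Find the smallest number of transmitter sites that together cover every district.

3

T1, T3, T4 together cover {Eastgate, Northside, Lakeshore, Market, Midtown, West End, Southbank, Parkview, Harbour, Old Town} — every district.
No 2 of the 5 transmitter sites cover everything (all 10 pairs fall short), so 3 is minimum.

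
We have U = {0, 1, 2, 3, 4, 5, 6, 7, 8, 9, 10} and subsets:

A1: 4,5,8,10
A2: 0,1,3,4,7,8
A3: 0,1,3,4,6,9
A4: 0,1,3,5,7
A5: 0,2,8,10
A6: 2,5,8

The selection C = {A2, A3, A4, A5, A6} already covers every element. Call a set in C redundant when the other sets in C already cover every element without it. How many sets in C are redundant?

Drop A2: the rest still cover every element — redundant.
Drop A3: 6, 9 uncovered — not redundant.
Drop A4: the rest still cover every element — redundant.
Drop A5: 10 uncovered — not redundant.
Drop A6: the rest still cover every element — redundant.
3 redundant: A2, A4, A6.

3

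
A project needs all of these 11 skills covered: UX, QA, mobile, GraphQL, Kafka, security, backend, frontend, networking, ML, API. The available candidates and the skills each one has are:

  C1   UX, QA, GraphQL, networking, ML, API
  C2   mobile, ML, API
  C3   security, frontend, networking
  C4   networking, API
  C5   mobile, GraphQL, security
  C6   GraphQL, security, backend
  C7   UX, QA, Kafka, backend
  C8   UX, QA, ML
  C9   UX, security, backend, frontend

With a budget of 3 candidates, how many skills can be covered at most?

10

Choosing C1, C2, C9 covers {UX, QA, mobile, GraphQL, security, backend, frontend, networking, ML, API} — 10 skills.
No choice of 3 candidates does better; here Kafka is left uncovered.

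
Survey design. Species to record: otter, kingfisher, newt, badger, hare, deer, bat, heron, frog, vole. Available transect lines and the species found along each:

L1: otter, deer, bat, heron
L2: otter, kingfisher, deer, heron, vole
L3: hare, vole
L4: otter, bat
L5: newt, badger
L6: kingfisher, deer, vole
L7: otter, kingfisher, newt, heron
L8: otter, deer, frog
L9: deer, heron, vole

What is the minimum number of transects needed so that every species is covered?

L1, L2, L3, L5, L8 together cover {otter, kingfisher, newt, badger, hare, deer, bat, heron, frog, vole} — every species.
No 4 of the 9 transects cover everything (all 126 size-4 selections fall short), so 5 is minimum.

5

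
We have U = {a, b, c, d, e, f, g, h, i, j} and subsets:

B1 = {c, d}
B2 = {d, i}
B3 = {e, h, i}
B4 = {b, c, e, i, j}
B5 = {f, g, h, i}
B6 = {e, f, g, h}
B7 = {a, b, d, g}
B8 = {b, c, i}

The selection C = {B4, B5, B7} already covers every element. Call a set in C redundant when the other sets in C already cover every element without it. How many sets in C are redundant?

Drop B4: c, e, j uncovered — not redundant.
Drop B5: f, h uncovered — not redundant.
Drop B7: a, d uncovered — not redundant.
None of the sets in C is redundant.

0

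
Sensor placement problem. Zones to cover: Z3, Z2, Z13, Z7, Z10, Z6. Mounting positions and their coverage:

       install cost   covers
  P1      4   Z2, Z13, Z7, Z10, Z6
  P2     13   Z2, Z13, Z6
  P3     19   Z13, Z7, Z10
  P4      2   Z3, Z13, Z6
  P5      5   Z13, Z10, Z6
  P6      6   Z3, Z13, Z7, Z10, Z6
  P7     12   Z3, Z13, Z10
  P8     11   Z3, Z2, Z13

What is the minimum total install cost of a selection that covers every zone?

P1, P4 cover every zone at install cost 4 + 2 = 6.
Any cover uses at least 2 sensor positions; among all covering selections none totals below 6.

6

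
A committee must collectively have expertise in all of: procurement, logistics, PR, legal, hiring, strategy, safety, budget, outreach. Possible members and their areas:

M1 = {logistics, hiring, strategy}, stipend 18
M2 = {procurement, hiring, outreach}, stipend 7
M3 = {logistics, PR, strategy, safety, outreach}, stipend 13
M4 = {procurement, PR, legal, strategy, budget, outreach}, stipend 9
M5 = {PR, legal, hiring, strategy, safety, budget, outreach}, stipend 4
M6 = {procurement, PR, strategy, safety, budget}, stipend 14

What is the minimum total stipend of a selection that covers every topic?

24

M2, M3, M5 cover every topic at stipend 7 + 13 + 4 = 24.
Any cover uses at least 3 members; among all covering selections none totals below 24.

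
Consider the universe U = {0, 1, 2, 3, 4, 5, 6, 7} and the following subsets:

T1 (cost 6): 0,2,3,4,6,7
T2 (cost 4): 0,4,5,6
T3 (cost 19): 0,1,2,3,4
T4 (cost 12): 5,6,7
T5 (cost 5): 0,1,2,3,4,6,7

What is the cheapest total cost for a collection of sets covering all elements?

T2, T5 cover every element at cost 4 + 5 = 9.
Any cover uses at least 2 sets; among all covering selections none totals below 9.

9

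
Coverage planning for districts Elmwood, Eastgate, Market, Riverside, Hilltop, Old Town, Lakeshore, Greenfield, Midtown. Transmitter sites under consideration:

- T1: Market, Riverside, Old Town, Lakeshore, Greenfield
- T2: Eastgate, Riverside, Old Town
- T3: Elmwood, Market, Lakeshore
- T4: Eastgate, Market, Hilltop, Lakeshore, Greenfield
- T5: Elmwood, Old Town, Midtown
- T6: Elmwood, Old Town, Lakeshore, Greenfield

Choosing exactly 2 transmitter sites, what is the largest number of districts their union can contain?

8

Choosing T4, T5 covers {Elmwood, Eastgate, Market, Hilltop, Old Town, Lakeshore, Greenfield, Midtown} — 8 districts.
No choice of 2 transmitter sites does better; here Riverside is left uncovered.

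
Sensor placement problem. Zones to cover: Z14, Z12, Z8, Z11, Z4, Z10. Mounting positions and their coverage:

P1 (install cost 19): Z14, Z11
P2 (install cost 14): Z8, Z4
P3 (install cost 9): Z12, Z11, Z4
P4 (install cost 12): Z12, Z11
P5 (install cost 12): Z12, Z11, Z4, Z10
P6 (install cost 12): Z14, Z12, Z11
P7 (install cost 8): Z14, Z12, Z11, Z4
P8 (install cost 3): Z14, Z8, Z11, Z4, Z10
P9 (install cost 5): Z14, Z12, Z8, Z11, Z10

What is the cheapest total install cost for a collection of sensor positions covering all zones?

P8, P9 cover every zone at install cost 3 + 5 = 8.
Any cover uses at least 2 sensor positions; among all covering selections none totals below 8.

8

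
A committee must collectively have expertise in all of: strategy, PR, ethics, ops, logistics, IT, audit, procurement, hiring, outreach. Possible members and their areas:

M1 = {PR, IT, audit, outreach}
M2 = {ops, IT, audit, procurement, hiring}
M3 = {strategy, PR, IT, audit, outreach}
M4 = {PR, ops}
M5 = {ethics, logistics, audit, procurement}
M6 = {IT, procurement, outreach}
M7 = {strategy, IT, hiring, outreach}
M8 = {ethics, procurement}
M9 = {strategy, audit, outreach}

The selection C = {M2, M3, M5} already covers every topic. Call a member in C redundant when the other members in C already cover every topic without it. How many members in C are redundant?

0

Drop M2: ops, hiring uncovered — not redundant.
Drop M3: strategy, PR, outreach uncovered — not redundant.
Drop M5: ethics, logistics uncovered — not redundant.
None of the members in C is redundant.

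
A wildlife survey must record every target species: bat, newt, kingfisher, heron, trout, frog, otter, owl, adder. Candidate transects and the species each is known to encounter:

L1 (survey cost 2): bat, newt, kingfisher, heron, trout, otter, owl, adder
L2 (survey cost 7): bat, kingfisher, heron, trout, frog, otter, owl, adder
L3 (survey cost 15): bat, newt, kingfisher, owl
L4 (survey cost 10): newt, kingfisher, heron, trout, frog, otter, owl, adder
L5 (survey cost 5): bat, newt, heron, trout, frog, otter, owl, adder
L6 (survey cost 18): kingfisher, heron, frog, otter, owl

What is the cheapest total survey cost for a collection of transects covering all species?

7

L1, L5 cover every species at survey cost 2 + 5 = 7.
Any cover uses at least 2 transects; among all covering selections none totals below 7.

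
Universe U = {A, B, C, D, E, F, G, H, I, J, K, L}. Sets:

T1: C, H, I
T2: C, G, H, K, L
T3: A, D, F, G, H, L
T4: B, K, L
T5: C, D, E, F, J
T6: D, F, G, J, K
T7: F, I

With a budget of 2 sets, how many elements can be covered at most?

Choosing T2, T5 covers {C, D, E, F, G, H, J, K, L} — 9 elements.
No choice of 2 sets does better; here A, B, I are left uncovered.

9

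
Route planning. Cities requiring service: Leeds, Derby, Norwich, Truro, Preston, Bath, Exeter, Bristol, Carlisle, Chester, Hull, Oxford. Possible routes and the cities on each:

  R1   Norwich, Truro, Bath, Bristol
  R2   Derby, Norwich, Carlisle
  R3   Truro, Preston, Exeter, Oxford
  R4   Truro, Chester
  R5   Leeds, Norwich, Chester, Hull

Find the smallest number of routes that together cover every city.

4

R1, R2, R3, R5 together cover {Leeds, Derby, Norwich, Truro, Preston, Bath, Exeter, Bristol, Carlisle, Chester, Hull, Oxford} — every city.
No 3 of the 5 routes cover everything (all 10 triples fall short), so 4 is minimum.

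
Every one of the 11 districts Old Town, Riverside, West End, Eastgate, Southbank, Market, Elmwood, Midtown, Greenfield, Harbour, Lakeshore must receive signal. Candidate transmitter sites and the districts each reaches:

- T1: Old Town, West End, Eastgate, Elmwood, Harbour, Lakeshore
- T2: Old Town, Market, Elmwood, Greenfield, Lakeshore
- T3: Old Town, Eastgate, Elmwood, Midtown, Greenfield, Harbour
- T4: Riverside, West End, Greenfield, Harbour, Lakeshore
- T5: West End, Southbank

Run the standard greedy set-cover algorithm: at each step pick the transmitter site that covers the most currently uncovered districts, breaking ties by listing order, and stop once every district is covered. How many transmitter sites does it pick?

Pick 1: T1 covers 6 new districts (Old Town, West End, Eastgate, Elmwood, Harbour, Lakeshore).
Pick 2: T2 covers 2 new districts (Market, Greenfield).
Pick 3: T3 covers 1 new districts (Midtown).
Pick 4: T4 covers 1 new districts (Riverside).
Pick 5: T5 covers 1 new districts (Southbank).
Greedy uses 5 transmitter sites. (The true minimum is 4.)

5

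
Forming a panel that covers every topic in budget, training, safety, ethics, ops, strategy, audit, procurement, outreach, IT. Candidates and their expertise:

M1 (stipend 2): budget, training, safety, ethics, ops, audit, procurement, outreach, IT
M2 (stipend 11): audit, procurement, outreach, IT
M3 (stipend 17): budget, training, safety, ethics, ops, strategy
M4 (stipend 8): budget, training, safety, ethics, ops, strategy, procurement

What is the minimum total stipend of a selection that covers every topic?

10

M1, M4 cover every topic at stipend 2 + 8 = 10.
Any cover uses at least 2 members; among all covering selections none totals below 10.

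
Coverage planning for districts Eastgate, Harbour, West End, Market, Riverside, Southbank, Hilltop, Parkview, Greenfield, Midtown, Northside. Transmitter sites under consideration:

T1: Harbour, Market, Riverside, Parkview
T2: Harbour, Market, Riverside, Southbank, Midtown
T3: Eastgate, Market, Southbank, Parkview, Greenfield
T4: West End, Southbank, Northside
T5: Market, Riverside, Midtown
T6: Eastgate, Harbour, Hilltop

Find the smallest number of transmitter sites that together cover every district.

T2, T3, T4, T6 together cover {Eastgate, Harbour, West End, Market, Riverside, Southbank, Hilltop, Parkview, Greenfield, Midtown, Northside} — every district.
No 3 of the 6 transmitter sites cover everything (all 20 triples fall short), so 4 is minimum.

4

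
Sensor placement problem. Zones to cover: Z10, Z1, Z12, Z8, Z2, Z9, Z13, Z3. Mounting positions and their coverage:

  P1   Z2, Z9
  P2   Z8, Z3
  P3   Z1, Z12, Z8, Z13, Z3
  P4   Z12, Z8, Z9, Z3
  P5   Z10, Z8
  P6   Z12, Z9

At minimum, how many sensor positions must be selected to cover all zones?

P1, P3, P5 together cover {Z10, Z1, Z12, Z8, Z2, Z9, Z13, Z3} — every zone.
No 2 of the 6 sensor positions cover everything (all 15 pairs fall short), so 3 is minimum.

3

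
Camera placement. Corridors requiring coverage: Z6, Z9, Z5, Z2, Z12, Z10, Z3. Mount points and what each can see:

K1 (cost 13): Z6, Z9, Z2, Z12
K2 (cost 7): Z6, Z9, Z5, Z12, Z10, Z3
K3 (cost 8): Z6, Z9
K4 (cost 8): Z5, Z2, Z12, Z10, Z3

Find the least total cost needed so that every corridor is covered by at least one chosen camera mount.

15

K2, K4 cover every corridor at cost 7 + 8 = 15.
Any cover uses at least 2 camera mounts; among all covering selections none totals below 15.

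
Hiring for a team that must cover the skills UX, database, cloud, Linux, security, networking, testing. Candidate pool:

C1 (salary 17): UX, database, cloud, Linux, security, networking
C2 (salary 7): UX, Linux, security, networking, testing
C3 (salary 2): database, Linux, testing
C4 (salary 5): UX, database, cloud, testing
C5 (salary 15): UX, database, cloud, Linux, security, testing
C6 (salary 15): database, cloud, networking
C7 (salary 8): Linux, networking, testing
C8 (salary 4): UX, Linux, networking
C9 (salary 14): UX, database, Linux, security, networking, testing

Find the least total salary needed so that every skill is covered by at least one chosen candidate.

12

C2, C4 cover every skill at salary 7 + 5 = 12.
Any cover uses at least 2 candidates; among all covering selections none totals below 12.
Greedy by coverage-per-salary would pick C3, C8, C4, C2 for 18 — worse than the optimum 12.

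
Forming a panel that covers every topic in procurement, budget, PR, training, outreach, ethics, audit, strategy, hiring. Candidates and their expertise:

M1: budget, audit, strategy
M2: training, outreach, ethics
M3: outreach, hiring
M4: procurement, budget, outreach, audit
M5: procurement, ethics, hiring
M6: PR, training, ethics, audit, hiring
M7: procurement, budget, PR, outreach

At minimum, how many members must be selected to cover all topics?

M1, M4, M6 together cover {procurement, budget, PR, training, outreach, ethics, audit, strategy, hiring} — every topic.
No 2 of the 7 members cover everything (all 21 pairs fall short), so 3 is minimum.

3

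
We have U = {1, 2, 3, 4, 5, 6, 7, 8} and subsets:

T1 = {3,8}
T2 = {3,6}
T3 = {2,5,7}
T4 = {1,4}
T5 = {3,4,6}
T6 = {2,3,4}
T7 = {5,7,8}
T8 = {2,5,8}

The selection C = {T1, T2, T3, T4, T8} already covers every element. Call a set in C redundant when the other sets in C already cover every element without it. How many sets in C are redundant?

Drop T1: the rest still cover every element — redundant.
Drop T2: 6 uncovered — not redundant.
Drop T3: 7 uncovered — not redundant.
Drop T4: 1, 4 uncovered — not redundant.
Drop T8: the rest still cover every element — redundant.
2 redundant: T1, T8.

2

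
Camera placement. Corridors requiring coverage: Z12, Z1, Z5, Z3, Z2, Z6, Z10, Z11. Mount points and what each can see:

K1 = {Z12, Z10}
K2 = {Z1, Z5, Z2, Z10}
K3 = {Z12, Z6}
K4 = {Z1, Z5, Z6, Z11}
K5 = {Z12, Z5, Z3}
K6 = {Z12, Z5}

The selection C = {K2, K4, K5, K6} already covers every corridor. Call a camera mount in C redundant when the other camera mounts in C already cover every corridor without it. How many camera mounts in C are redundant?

Drop K2: Z2, Z10 uncovered — not redundant.
Drop K4: Z6, Z11 uncovered — not redundant.
Drop K5: Z3 uncovered — not redundant.
Drop K6: the rest still cover every corridor — redundant.
1 redundant: K6.

1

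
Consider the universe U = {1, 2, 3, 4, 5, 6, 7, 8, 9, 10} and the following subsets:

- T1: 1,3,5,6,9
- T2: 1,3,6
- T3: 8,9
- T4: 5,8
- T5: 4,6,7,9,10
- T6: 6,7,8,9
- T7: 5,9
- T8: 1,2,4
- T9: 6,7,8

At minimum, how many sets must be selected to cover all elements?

T1, T3, T5, T8 together cover {1, 2, 3, 4, 5, 6, 7, 8, 9, 10} — every element.
No 3 of the 9 sets cover everything (all 84 triples fall short), so 4 is minimum.

4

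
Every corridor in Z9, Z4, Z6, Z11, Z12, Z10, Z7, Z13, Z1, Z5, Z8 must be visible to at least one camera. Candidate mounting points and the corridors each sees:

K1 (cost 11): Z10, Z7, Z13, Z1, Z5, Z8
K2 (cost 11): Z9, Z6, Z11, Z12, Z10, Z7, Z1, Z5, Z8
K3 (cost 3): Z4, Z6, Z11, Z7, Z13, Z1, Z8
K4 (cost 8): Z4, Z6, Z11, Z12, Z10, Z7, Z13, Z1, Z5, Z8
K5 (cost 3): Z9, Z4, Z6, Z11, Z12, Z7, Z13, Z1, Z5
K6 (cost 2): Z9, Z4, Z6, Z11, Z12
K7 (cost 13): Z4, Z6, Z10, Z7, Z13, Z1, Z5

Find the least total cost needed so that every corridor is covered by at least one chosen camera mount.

K4, K6 cover every corridor at cost 8 + 2 = 10.
Any cover uses at least 2 camera mounts; among all covering selections none totals below 10.

10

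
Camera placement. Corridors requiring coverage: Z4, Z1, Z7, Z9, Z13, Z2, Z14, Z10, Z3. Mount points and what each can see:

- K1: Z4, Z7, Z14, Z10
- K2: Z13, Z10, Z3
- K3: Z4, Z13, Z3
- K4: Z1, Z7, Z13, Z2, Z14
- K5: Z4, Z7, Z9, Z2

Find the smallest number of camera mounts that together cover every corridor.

3

K2, K4, K5 together cover {Z4, Z1, Z7, Z9, Z13, Z2, Z14, Z10, Z3} — every corridor.
No 2 of the 5 camera mounts cover everything (all 10 pairs fall short), so 3 is minimum.
Greedy (largest uncovered first) would take K4, K1, K2, K5 — 4 camera mounts — but 3 suffice.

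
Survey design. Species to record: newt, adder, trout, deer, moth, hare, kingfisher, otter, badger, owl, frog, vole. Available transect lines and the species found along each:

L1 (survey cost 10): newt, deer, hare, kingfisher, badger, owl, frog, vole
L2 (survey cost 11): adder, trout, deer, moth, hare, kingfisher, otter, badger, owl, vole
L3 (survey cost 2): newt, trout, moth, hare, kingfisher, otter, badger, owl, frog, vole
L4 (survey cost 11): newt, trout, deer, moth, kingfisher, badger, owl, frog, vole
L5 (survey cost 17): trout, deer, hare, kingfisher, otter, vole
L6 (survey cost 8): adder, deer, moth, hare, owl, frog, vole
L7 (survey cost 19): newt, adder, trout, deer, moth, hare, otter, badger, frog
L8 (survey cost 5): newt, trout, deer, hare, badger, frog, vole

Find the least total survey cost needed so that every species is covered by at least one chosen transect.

10

L3, L6 cover every species at survey cost 2 + 8 = 10.
Any cover uses at least 2 transects; among all covering selections none totals below 10.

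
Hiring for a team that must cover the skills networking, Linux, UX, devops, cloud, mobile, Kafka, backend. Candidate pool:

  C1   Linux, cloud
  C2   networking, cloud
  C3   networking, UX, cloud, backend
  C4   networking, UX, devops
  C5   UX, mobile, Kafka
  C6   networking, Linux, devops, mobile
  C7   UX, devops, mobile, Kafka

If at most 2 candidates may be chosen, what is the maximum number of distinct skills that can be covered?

7

Choosing C3, C6 covers {networking, Linux, UX, devops, cloud, mobile, backend} — 7 skills.
No choice of 2 candidates does better; here Kafka is left uncovered.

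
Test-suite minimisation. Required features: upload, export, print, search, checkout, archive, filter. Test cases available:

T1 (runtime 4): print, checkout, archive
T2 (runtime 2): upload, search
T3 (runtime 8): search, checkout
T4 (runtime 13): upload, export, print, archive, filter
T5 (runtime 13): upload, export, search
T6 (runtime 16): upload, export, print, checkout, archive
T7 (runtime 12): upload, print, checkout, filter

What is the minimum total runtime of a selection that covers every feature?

T1, T2, T4 cover every feature at runtime 4 + 2 + 13 = 19.
Any cover uses at least 2 test cases; among all covering selections none totals below 19.

19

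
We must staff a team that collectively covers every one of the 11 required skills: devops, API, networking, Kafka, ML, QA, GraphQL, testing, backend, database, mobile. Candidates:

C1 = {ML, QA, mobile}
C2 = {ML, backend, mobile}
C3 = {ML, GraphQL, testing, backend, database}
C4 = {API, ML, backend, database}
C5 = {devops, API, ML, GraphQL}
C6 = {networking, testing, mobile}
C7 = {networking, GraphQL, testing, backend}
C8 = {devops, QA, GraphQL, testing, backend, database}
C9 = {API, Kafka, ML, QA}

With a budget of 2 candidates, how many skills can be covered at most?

Choosing C8, C9 covers {devops, API, Kafka, ML, QA, GraphQL, testing, backend, database} — 9 skills.
No choice of 2 candidates does better; here networking, mobile are left uncovered.

9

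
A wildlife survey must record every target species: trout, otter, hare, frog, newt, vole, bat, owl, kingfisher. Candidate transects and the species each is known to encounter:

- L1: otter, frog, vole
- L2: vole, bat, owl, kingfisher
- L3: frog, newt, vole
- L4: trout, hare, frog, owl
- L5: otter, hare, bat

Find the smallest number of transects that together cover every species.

4

L1, L2, L3, L4 together cover {trout, otter, hare, frog, newt, vole, bat, owl, kingfisher} — every species.
No 3 of the 5 transects cover everything (all 10 triples fall short), so 4 is minimum.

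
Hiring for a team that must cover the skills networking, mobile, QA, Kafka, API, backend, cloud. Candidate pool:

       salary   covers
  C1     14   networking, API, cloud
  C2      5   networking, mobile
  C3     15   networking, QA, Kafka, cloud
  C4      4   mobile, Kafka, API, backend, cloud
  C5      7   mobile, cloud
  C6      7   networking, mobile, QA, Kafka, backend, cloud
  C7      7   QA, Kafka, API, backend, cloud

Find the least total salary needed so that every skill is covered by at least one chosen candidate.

C4, C6 cover every skill at salary 4 + 7 = 11.
Any cover uses at least 2 candidates; among all covering selections none totals below 11.

11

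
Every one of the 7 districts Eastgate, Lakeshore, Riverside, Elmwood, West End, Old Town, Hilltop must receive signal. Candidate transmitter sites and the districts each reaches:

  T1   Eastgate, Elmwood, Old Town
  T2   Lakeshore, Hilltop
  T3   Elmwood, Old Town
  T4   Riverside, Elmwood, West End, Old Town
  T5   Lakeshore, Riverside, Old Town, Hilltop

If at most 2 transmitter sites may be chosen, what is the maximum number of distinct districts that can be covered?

Choosing T1, T5 covers {Eastgate, Lakeshore, Riverside, Elmwood, Old Town, Hilltop} — 6 districts.
No choice of 2 transmitter sites does better; here West End is left uncovered.

6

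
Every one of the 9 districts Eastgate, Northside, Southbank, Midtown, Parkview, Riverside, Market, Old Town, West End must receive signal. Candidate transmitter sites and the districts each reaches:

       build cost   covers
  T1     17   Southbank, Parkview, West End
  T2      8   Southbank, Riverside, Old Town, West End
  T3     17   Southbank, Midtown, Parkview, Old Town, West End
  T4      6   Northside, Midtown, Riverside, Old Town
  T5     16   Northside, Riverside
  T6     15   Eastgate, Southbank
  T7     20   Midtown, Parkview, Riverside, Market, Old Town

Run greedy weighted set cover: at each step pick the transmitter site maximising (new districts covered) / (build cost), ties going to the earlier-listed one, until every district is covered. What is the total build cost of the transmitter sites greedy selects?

Pick 1: T4 adds 4 new (Northside, Midtown, Riverside, Old Town) at build cost 6 (ratio 4/6).
Pick 2: T2 adds 2 new (Southbank, West End) at build cost 8 (ratio 2/8).
Pick 3: T7 adds 2 new (Parkview, Market) at build cost 20 (ratio 2/20).
Pick 4: T6 adds 1 new (Eastgate) at build cost 15 (ratio 1/15).
Greedy total build cost: 6 + 8 + 20 + 15 = 49.

49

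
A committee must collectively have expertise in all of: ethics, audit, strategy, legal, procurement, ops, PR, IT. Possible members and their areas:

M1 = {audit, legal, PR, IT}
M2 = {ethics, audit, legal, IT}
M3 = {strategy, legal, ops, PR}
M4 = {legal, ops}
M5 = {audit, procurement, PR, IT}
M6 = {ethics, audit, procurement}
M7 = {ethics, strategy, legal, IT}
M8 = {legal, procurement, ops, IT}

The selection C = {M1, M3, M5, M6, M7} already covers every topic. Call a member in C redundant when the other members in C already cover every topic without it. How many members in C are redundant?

Drop M1: the rest still cover every topic — redundant.
Drop M3: ops uncovered — not redundant.
Drop M5: the rest still cover every topic — redundant.
Drop M6: the rest still cover every topic — redundant.
Drop M7: the rest still cover every topic — redundant.
4 redundant: M1, M5, M6, M7.

4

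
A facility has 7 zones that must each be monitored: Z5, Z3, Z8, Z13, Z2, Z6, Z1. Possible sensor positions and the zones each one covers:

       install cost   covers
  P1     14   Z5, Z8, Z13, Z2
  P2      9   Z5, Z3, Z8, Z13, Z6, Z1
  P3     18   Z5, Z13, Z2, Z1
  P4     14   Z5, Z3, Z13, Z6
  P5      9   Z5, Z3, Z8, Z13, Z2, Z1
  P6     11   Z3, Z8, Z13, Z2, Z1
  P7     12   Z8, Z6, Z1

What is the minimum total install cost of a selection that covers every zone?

18

P2, P5 cover every zone at install cost 9 + 9 = 18.
Any cover uses at least 2 sensor positions; among all covering selections none totals below 18.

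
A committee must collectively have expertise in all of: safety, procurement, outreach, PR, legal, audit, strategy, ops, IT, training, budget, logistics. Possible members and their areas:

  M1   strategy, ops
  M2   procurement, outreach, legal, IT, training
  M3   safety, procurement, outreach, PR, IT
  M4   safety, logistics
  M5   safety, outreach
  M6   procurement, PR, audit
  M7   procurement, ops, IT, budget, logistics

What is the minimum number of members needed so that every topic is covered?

5

M1, M2, M3, M6, M7 together cover {safety, procurement, outreach, PR, legal, audit, strategy, ops, IT, training, budget, logistics} — every topic.
No 4 of the 7 members cover everything (all 35 size-4 selections fall short), so 5 is minimum.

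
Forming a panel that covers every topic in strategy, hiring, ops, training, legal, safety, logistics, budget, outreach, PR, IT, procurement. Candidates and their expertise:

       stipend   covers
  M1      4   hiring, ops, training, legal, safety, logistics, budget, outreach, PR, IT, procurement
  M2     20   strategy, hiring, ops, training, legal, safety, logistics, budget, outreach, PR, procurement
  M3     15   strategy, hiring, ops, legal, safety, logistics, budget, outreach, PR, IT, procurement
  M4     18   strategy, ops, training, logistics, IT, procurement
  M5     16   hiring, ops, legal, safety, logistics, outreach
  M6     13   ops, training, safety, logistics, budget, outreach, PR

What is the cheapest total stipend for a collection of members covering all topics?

19

M1, M3 cover every topic at stipend 4 + 15 = 19.
Any cover uses at least 2 members; among all covering selections none totals below 19.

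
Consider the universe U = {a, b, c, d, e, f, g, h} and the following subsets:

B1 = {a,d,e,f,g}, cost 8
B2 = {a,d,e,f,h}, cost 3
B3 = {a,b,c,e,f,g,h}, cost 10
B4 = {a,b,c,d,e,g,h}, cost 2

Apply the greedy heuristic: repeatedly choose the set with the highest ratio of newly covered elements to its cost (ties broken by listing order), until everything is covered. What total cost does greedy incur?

Pick 1: B4 adds 7 new (a, b, c, d, e, g, h) at cost 2 (ratio 7/2).
Pick 2: B2 adds 1 new (f) at cost 3 (ratio 1/3).
Greedy total cost: 2 + 3 = 5.

5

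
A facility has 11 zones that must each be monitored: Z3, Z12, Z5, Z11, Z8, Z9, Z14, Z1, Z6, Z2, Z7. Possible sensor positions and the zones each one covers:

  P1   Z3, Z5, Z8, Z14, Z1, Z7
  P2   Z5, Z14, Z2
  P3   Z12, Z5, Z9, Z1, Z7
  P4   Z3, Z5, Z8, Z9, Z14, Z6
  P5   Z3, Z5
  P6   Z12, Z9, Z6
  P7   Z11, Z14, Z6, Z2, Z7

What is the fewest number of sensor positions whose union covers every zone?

3

P1, P3, P7 together cover {Z3, Z12, Z5, Z11, Z8, Z9, Z14, Z1, Z6, Z2, Z7} — every zone.
No 2 of the 7 sensor positions cover everything (all 21 pairs fall short), so 3 is minimum.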